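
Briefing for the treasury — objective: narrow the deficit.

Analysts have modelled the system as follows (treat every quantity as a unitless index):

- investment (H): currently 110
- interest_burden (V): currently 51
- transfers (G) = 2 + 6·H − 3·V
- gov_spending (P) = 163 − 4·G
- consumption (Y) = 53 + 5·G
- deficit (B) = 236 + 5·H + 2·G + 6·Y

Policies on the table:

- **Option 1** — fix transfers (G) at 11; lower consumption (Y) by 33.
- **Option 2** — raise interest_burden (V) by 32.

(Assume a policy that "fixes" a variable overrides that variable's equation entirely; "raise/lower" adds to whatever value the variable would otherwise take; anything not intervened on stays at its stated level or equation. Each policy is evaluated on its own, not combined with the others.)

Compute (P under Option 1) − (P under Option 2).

Option 1 (G := 11, Y − 33):
  H = 110
  V = 51
  G = 11
  P = 163 − 4·11 = 119
Option 2 (V + 32):
  H = 110
  V = 51 + 32 = 83
  G = 2 + 6·110 − 3·83 = 413
  P = 163 − 4·413 = -1489
P: 119 − (-1489) = 1608

1608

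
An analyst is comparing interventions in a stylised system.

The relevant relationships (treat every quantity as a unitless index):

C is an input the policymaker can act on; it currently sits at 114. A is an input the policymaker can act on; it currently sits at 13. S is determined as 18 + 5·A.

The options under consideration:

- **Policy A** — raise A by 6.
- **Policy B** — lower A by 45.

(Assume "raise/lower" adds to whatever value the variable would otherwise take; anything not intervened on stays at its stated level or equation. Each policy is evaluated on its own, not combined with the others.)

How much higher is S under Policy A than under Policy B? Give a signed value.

Policy A (A + 6):
  A = 13 + 6 = 19
  S = 18 + 5·19 = 113
Policy B (A − 45):
  A = 13 − 45 = -32
  S = 18 + 5·(-32) = -142
S: 113 − (-142) = 255

255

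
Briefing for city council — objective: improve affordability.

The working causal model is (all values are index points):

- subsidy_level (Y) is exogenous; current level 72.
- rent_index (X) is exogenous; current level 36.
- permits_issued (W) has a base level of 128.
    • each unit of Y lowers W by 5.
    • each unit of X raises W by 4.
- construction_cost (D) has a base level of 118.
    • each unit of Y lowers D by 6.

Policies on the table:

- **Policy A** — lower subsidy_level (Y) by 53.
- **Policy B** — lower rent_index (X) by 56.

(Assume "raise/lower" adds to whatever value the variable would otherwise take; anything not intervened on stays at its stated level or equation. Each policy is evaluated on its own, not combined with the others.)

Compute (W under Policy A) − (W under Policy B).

Policy A (Y − 53):
  Y = 72 − 53 = 19
  X = 36
  W = 128 − 5·19 + 4·36 = 177
Policy B (X − 56):
  Y = 72
  X = 36 − 56 = -20
  W = 128 − 5·72 + 4·(-20) = -312
W: 177 − (-312) = 489

489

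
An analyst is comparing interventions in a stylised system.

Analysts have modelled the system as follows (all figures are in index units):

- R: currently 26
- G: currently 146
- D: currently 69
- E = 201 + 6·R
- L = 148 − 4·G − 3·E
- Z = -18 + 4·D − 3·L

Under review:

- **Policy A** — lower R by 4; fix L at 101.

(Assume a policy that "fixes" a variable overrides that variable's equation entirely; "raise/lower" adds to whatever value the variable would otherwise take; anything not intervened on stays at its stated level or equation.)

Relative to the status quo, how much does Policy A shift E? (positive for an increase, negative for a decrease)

Baseline:
  R = 26
  E = 201 + 6·26 = 357
Policy A (R − 4, L := 101):
  R = 26 − 4 = 22
  E = 201 + 6·22 = 333
Change in E: 333 − 357 = -24

-24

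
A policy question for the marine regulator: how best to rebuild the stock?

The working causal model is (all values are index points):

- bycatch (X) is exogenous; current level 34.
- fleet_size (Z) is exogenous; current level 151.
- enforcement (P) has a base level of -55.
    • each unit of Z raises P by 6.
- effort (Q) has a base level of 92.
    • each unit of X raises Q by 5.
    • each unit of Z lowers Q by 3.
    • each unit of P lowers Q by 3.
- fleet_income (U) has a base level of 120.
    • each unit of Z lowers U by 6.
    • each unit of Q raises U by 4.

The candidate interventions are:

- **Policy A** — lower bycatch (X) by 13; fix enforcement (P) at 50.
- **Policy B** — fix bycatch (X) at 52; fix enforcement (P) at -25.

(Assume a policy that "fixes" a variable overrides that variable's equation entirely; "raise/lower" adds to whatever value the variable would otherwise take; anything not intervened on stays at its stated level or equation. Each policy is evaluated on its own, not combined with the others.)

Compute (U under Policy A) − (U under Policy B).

-1520

Policy A (X − 13, P := 50):
  X = 34 − 13 = 21
  Z = 151
  P = 50
  Q = 92 + 5·21 − 3·151 − 3·50 = -406
  U = 120 − 6·151 + 4·(-406) = -2410
Policy B (X := 52, P := -25):
  X = 52
  Z = 151
  P = -25
  Q = 92 + 5·52 − 3·151 − 3·(-25) = -26
  U = 120 − 6·151 + 4·(-26) = -890
U: -2410 − (-890) = -1520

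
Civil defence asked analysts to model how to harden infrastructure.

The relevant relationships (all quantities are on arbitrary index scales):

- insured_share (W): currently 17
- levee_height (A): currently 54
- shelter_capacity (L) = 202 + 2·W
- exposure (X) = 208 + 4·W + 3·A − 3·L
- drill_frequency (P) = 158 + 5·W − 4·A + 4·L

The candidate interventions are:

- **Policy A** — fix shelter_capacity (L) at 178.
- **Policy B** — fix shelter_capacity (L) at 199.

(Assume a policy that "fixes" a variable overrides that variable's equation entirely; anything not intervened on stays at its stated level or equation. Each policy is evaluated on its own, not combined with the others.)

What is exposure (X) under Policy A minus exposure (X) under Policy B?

Policy A (L := 178):
  W = 17
  A = 54
  L = 178
  X = 208 + 4·17 + 3·54 − 3·178 = -96
Policy B (L := 199):
  W = 17
  A = 54
  L = 199
  X = 208 + 4·17 + 3·54 − 3·199 = -159
X: -96 − (-159) = 63

63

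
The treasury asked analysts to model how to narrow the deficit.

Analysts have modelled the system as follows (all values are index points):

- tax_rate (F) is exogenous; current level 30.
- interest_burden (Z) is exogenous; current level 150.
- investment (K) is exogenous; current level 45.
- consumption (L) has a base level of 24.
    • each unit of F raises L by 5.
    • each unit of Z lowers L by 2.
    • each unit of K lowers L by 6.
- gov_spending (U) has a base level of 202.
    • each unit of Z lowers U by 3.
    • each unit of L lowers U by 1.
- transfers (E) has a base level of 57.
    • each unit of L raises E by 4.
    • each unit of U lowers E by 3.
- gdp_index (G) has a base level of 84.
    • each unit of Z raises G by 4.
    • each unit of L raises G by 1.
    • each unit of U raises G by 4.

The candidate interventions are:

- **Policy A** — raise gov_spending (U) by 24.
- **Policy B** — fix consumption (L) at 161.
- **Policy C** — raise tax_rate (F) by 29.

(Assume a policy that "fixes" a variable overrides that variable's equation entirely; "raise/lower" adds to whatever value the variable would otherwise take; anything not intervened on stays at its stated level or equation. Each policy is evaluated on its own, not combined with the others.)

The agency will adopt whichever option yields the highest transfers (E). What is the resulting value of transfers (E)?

1928

Policy A (U + 24):
  F = 30
  Z = 150
  K = 45
  L = 24 + 5·30 − 2·150 − 6·45 = -396
  U = 202 − 3·150 − (-396) (+24 from intervention) = 172
  E = 57 + 4·(-396) − 3·172 = -2043
Policy B (L := 161):
  F = 30
  Z = 150
  K = 45
  L = 161
  U = 202 − 3·150 − 161 = -409
  E = 57 + 4·161 − 3·(-409) = 1928
Policy C (F + 29):
  F = 30 + 29 = 59
  Z = 150
  K = 45
  L = 24 + 5·59 − 2·150 − 6·45 = -251
  U = 202 − 3·150 − (-251) = 3
  E = 57 + 4·(-251) − 3·3 = -956
Comparing — Policy A: E=-2043, Policy B: E=1928, Policy C: E=-956. Highest is 1928 (Policy B).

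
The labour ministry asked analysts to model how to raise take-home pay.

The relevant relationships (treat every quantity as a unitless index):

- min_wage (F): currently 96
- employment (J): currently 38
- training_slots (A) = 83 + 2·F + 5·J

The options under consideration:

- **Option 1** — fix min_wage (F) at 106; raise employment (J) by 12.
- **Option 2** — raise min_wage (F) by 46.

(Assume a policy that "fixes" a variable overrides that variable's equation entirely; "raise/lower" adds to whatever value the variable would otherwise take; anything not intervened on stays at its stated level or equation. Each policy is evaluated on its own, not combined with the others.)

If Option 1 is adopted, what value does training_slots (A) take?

545

Option 1 (F := 106, J + 12):
  F = 106
  J = 38 + 12 = 50
  A = 83 + 2·106 + 5·50 = 545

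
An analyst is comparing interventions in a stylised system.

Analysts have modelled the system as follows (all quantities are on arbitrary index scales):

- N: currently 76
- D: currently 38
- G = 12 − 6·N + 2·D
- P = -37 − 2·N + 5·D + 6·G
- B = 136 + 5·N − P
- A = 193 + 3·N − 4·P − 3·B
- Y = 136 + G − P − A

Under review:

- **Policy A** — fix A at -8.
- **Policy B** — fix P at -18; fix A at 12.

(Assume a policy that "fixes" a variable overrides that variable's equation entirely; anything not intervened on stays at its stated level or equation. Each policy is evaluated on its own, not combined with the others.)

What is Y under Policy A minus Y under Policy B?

Policy A (A := -8):
  N = 76
  D = 38
  G = 12 − 6·76 + 2·38 = -368
  P = -37 − 2·76 + 5·38 + 6·(-368) = -2207
  B = 136 + 5·76 − (-2207) = 2723
  A = -8
  Y = 136 + (-368) − (-2207) − (-8) = 1983
Policy B (P := -18, A := 12):
  N = 76
  D = 38
  G = 12 − 6·76 + 2·38 = -368
  P = -18
  B = 136 + 5·76 − (-18) = 534
  A = 12
  Y = 136 + (-368) − (-18) − 12 = -226
Y: 1983 − (-226) = 2209

2209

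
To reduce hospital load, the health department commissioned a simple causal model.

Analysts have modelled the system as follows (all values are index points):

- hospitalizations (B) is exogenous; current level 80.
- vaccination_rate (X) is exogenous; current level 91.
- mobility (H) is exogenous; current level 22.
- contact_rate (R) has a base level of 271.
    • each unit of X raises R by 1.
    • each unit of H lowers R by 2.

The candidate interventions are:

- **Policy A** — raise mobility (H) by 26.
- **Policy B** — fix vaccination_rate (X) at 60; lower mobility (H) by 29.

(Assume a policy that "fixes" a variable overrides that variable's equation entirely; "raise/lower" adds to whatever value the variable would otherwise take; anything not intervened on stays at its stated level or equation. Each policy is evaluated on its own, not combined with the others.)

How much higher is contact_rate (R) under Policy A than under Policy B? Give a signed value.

-79

Policy A (H + 26):
  X = 91
  H = 22 + 26 = 48
  R = 271 + 91 − 2·48 = 266
Policy B (X := 60, H − 29):
  X = 60
  H = 22 − 29 = -7
  R = 271 + 60 − 2·(-7) = 345
R: 266 − 345 = -79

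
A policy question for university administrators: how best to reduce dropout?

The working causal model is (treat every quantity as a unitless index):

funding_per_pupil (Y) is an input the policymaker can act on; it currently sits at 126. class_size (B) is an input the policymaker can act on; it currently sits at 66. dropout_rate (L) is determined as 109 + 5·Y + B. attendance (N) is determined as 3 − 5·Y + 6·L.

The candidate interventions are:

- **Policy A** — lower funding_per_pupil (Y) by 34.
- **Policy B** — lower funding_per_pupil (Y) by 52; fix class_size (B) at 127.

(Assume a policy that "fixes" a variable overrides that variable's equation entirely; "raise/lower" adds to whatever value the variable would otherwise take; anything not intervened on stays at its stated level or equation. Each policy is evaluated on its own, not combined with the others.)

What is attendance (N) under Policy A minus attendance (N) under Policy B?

Policy A (Y − 34):
  Y = 126 − 34 = 92
  B = 66
  L = 109 + 5·92 + 66 = 635
  N = 3 − 5·92 + 6·635 = 3353
Policy B (Y − 52, B := 127):
  Y = 126 − 52 = 74
  B = 127
  L = 109 + 5·74 + 127 = 606
  N = 3 − 5·74 + 6·606 = 3269
N: 3353 − 3269 = 84

84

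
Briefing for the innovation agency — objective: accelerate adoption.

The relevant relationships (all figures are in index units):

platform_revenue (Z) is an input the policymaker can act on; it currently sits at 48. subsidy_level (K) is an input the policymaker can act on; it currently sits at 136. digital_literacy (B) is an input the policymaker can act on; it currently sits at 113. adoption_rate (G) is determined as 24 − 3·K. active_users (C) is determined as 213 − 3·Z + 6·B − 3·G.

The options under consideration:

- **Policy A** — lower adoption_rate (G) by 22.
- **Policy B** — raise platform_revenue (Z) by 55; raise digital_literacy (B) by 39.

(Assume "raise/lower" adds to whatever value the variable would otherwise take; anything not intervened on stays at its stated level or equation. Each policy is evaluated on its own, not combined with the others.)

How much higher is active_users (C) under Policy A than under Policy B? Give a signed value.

-3

Policy A (G − 22):
  Z = 48
  K = 136
  B = 113
  G = 24 − 3·136 (−22 from intervention) = -406
  C = 213 − 3·48 + 6·113 − 3·(-406) = 1965
Policy B (Z + 55, B + 39):
  Z = 48 + 55 = 103
  K = 136
  B = 113 + 39 = 152
  G = 24 − 3·136 = -384
  C = 213 − 3·103 + 6·152 − 3·(-384) = 1968
C: 1965 − 1968 = -3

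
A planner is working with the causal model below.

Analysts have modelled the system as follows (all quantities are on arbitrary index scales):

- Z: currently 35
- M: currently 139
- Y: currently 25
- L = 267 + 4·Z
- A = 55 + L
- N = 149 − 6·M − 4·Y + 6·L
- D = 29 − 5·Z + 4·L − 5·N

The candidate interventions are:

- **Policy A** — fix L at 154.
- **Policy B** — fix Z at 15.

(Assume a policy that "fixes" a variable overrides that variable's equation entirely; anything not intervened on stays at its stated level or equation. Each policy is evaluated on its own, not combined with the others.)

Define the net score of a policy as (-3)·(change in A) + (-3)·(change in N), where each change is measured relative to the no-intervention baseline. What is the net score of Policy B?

1680

Baseline:
  Z = 35
  M = 139
  Y = 25
  L = 267 + 4·35 = 407
  A = 55 + 407 = 462
  N = 149 − 6·139 − 4·25 + 6·407 = 1657
Policy B (Z := 15):
  Z = 15
  M = 139
  Y = 25
  L = 267 + 4·15 = 327
  A = 55 + 327 = 382
  N = 149 − 6·139 − 4·25 + 6·327 = 1177
ΔA = 382 − 462 = -80; ΔN = 1177 − 1657 = -480
Score = (-3)·(-80) + (-3)·(-480) = 1680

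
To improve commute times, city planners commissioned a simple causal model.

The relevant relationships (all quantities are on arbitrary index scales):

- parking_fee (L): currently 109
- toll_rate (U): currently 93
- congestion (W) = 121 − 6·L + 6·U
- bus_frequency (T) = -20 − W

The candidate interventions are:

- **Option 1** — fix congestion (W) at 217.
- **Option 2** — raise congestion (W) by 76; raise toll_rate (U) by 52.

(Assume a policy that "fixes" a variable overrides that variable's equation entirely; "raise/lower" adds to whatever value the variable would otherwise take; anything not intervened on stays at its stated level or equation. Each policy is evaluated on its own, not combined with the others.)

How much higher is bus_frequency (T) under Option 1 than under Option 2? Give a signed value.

Option 1 (W := 217):
  L = 109
  U = 93
  W = 217
  T = -20 − 217 = -237
Option 2 (W + 76, U + 52):
  L = 109
  U = 93 + 52 = 145
  W = 121 − 6·109 + 6·145 (+76 from intervention) = 413
  T = -20 − 413 = -433
T: -237 − (-433) = 196

196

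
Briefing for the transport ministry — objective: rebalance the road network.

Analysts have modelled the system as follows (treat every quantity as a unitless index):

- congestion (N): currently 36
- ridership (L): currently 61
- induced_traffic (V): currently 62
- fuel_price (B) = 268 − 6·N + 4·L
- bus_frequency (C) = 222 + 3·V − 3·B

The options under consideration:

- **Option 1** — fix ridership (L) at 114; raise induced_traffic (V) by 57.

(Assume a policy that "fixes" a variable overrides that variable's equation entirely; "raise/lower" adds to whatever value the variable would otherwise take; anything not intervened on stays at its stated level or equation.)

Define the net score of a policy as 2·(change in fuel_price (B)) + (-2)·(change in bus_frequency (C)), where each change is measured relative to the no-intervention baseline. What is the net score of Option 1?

Baseline:
  N = 36
  L = 61
  V = 62
  B = 268 − 6·36 + 4·61 = 296
  C = 222 + 3·62 − 3·296 = -480
Option 1 (L := 114, V + 57):
  N = 36
  L = 114
  V = 62 + 57 = 119
  B = 268 − 6·36 + 4·114 = 508
  C = 222 + 3·119 − 3·508 = -945
ΔB = 508 − 296 = 212; ΔC = -945 − (-480) = -465
Score = 2·212 + (-2)·(-465) = 1354

1354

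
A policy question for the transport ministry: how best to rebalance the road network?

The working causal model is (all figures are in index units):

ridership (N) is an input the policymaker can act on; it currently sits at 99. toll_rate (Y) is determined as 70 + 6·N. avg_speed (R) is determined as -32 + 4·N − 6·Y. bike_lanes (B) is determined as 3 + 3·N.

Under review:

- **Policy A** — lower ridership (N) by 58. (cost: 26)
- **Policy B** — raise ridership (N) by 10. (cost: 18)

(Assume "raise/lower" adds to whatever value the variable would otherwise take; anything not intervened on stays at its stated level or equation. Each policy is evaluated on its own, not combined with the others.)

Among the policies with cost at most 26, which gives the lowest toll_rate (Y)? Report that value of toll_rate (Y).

Policy A (N − 58):
  N = 99 − 58 = 41
  Y = 70 + 6·41 = 316
Policy B (N + 10):
  N = 99 + 10 = 109
  Y = 70 + 6·109 = 724
Comparing — Policy A: Y=316, Policy B: Y=724. Lowest is 316 (Policy A).

316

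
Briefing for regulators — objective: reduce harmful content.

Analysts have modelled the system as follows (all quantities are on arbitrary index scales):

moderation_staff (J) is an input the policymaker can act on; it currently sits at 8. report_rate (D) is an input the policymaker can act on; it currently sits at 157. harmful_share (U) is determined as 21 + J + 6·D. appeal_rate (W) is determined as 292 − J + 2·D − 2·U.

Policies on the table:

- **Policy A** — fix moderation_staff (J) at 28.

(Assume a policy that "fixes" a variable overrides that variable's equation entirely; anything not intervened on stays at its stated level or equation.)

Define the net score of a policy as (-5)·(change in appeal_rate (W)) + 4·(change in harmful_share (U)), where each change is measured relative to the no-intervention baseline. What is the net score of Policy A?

Baseline:
  J = 8
  D = 157
  U = 21 + 8 + 6·157 = 971
  W = 292 − 8 + 2·157 − 2·971 = -1344
Policy A (J := 28):
  J = 28
  D = 157
  U = 21 + 28 + 6·157 = 991
  W = 292 − 28 + 2·157 − 2·991 = -1404
ΔW = -1404 − (-1344) = -60; ΔU = 991 − 971 = 20
Score = (-5)·(-60) + 4·20 = 380

380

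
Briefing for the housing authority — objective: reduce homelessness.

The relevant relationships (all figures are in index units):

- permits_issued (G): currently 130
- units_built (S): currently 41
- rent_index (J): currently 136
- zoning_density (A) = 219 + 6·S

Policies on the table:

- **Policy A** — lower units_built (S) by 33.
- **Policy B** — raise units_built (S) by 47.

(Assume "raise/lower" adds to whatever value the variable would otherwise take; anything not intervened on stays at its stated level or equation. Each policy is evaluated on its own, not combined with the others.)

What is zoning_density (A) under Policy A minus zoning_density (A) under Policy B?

Policy A (S − 33):
  S = 41 − 33 = 8
  A = 219 + 6·8 = 267
Policy B (S + 47):
  S = 41 + 47 = 88
  A = 219 + 6·88 = 747
A: 267 − 747 = -480

-480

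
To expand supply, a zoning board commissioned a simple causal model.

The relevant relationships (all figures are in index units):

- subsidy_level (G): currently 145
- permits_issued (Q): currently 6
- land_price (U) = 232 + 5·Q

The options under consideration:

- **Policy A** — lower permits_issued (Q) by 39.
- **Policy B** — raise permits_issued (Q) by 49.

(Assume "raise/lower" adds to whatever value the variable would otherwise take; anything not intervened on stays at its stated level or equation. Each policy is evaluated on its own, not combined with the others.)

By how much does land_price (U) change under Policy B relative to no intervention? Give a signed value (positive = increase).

Baseline:
  Q = 6
  U = 232 + 5·6 = 262
Policy B (Q + 49):
  Q = 6 + 49 = 55
  U = 232 + 5·55 = 507
Change in U: 507 − 262 = 245

245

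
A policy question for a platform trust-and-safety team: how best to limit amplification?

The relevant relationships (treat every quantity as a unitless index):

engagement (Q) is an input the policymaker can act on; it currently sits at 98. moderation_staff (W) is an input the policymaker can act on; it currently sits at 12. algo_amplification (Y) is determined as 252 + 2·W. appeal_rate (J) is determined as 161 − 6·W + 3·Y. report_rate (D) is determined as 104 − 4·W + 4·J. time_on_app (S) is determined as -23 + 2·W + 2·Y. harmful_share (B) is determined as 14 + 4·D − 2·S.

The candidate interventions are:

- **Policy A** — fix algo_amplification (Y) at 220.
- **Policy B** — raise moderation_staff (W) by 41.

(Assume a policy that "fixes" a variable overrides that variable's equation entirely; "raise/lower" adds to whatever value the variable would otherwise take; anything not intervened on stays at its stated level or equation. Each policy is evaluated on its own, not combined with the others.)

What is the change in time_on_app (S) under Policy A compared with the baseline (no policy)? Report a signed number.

Baseline:
  W = 12
  Y = 252 + 2·12 = 276
  S = -23 + 2·12 + 2·276 = 553
Policy A (Y := 220):
  W = 12
  Y = 220
  S = -23 + 2·12 + 2·220 = 441
Change in S: 441 − 553 = -112

-112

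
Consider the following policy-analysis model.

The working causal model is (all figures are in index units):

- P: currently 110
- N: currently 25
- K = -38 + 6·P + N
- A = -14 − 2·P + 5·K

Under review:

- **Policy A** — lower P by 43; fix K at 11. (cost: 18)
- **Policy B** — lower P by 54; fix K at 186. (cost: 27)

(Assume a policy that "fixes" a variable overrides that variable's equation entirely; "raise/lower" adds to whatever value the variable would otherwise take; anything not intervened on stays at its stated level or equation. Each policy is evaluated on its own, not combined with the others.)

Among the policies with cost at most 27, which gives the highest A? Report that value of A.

Policy A (P − 43, K := 11):
  P = 110 − 43 = 67
  N = 25
  K = 11
  A = -14 − 2·67 + 5·11 = -93
Policy B (P − 54, K := 186):
  P = 110 − 54 = 56
  N = 25
  K = 186
  A = -14 − 2·56 + 5·186 = 804
Comparing — Policy A: A=-93, Policy B: A=804. Highest is 804 (Policy B).

804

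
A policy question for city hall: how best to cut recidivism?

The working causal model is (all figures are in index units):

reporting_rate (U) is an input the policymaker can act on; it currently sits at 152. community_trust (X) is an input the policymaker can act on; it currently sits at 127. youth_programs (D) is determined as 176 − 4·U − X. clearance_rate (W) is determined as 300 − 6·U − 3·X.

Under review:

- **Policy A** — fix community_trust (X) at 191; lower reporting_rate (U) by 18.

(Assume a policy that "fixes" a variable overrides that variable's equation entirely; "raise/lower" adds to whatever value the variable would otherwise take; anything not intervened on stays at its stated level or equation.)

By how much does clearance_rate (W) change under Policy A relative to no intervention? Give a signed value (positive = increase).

Baseline:
  U = 152
  X = 127
  W = 300 − 6·152 − 3·127 = -993
Policy A (X := 191, U − 18):
  U = 152 − 18 = 134
  X = 191
  W = 300 − 6·134 − 3·191 = -1077
Change in W: -1077 − (-993) = -84

-84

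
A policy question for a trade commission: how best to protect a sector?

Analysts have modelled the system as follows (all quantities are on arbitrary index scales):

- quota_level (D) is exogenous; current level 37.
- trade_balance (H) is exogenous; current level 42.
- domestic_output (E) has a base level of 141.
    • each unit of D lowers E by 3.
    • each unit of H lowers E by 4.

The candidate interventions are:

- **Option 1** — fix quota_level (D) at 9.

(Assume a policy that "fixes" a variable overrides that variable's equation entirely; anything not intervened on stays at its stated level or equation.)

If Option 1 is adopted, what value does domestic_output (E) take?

Option 1 (D := 9):
  D = 9
  H = 42
  E = 141 − 3·9 − 4·42 = -54

-54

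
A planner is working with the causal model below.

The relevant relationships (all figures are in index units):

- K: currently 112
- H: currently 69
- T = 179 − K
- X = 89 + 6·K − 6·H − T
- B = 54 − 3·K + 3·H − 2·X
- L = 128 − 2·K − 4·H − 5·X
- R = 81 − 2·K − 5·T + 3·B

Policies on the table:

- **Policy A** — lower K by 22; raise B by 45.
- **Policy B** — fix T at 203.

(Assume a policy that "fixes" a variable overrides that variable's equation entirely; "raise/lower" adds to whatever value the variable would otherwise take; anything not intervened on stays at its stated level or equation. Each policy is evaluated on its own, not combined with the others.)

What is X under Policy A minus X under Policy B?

-18

Policy A (K − 22, B + 45):
  K = 112 − 22 = 90
  H = 69
  T = 179 − 90 = 89
  X = 89 + 6·90 − 6·69 − 89 = 126
Policy B (T := 203):
  K = 112
  H = 69
  T = 203
  X = 89 + 6·112 − 6·69 − 203 = 144
X: 126 − 144 = -18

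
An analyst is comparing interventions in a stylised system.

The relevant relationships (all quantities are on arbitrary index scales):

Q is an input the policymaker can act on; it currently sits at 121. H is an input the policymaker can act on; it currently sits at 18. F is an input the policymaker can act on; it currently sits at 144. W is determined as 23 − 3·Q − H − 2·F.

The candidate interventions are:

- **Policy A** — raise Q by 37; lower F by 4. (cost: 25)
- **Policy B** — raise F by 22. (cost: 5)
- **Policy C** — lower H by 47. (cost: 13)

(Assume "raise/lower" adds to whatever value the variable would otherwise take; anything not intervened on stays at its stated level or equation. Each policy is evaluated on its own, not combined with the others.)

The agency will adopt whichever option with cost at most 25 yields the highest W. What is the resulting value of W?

Policy A (Q + 37, F − 4):
  Q = 121 + 37 = 158
  H = 18
  F = 144 − 4 = 140
  W = 23 − 3·158 − 18 − 2·140 = -749
Policy B (F + 22):
  Q = 121
  H = 18
  F = 144 + 22 = 166
  W = 23 − 3·121 − 18 − 2·166 = -690
Policy C (H − 47):
  Q = 121
  H = 18 − 47 = -29
  F = 144
  W = 23 − 3·121 − (-29) − 2·144 = -599
Comparing — Policy A: W=-749, Policy B: W=-690, Policy C: W=-599. Highest is -599 (Policy C).

-599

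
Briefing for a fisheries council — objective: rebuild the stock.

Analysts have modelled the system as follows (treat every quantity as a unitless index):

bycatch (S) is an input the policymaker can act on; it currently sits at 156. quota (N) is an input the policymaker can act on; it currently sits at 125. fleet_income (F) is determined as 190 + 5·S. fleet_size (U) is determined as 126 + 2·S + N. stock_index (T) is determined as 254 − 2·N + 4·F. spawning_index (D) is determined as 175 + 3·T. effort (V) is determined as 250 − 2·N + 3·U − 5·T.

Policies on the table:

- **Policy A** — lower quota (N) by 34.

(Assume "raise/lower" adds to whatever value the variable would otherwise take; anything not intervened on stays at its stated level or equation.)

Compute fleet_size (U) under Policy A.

Policy A (N − 34):
  S = 156
  N = 125 − 34 = 91
  U = 126 + 2·156 + 91 = 529

529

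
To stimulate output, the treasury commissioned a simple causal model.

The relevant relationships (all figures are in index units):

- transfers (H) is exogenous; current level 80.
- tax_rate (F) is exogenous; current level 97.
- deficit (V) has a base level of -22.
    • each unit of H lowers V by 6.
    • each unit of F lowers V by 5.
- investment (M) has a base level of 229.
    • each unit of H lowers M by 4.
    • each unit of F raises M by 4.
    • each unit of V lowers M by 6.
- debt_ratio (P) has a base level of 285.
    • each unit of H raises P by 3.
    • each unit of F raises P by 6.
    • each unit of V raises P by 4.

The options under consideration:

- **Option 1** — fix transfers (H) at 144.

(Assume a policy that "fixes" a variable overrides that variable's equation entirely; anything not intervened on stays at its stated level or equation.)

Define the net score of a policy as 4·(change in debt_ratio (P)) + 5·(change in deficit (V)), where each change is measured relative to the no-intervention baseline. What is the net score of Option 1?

-7296

Baseline:
  H = 80
  F = 97
  V = -22 − 6·80 − 5·97 = -987
  P = 285 + 3·80 + 6·97 + 4·(-987) = -2841
Option 1 (H := 144):
  H = 144
  F = 97
  V = -22 − 6·144 − 5·97 = -1371
  P = 285 + 3·144 + 6·97 + 4·(-1371) = -4185
ΔP = -4185 − (-2841) = -1344; ΔV = -1371 − (-987) = -384
Score = 4·(-1344) + 5·(-384) = -7296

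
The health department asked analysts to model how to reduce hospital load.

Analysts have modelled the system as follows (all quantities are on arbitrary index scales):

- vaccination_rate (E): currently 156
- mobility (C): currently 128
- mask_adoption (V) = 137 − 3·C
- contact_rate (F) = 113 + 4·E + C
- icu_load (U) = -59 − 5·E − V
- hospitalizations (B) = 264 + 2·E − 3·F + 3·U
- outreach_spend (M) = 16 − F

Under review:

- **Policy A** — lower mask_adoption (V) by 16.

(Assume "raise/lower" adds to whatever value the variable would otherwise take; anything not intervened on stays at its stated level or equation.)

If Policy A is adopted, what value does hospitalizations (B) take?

Policy A (V − 16):
  E = 156
  C = 128
  V = 137 − 3·128 (−16 from intervention) = -263
  F = 113 + 4·156 + 128 = 865
  U = -59 − 5·156 − (-263) = -576
  B = 264 + 2·156 − 3·865 + 3·(-576) = -3747

-3747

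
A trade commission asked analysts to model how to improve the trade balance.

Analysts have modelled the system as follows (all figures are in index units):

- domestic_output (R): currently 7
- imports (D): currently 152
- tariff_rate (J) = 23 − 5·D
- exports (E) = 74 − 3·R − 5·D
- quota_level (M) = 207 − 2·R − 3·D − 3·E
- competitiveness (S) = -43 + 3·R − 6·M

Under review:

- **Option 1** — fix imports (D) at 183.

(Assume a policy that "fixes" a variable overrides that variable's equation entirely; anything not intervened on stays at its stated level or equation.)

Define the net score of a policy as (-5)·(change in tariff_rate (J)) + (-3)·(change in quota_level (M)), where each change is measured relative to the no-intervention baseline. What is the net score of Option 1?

-341

Baseline:
  R = 7
  D = 152
  J = 23 − 5·152 = -737
  E = 74 − 3·7 − 5·152 = -707
  M = 207 − 2·7 − 3·152 − 3·(-707) = 1858
Option 1 (D := 183):
  R = 7
  D = 183
  J = 23 − 5·183 = -892
  E = 74 − 3·7 − 5·183 = -862
  M = 207 − 2·7 − 3·183 − 3·(-862) = 2230
ΔJ = -892 − (-737) = -155; ΔM = 2230 − 1858 = 372
Score = (-5)·(-155) + (-3)·372 = -341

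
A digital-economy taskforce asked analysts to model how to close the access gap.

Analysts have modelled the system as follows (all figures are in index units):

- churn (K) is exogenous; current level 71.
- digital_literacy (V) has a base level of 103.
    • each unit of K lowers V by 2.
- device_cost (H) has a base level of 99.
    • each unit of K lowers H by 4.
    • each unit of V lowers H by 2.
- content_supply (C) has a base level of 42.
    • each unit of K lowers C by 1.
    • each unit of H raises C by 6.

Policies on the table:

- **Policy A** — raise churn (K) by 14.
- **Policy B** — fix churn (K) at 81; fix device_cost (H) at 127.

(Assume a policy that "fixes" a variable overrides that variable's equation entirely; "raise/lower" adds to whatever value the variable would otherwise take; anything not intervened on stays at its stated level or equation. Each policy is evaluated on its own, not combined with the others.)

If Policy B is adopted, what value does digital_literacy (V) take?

Policy B (K := 81, H := 127):
  K = 81
  V = 103 − 2·81 = -59

-59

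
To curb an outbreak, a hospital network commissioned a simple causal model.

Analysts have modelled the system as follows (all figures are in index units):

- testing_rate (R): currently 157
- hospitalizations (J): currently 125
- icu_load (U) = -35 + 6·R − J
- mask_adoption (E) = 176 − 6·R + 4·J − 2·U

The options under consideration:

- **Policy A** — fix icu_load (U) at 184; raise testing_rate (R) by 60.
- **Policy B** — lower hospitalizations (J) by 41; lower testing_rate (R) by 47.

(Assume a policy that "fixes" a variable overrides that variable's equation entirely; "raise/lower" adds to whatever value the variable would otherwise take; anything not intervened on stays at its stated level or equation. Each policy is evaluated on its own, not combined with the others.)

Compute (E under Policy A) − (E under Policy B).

Policy A (U := 184, R + 60):
  R = 157 + 60 = 217
  J = 125
  U = 184
  E = 176 − 6·217 + 4·125 − 2·184 = -994
Policy B (J − 41, R − 47):
  R = 157 − 47 = 110
  J = 125 − 41 = 84
  U = -35 + 6·110 − 84 = 541
  E = 176 − 6·110 + 4·84 − 2·541 = -1230
E: -994 − (-1230) = 236

236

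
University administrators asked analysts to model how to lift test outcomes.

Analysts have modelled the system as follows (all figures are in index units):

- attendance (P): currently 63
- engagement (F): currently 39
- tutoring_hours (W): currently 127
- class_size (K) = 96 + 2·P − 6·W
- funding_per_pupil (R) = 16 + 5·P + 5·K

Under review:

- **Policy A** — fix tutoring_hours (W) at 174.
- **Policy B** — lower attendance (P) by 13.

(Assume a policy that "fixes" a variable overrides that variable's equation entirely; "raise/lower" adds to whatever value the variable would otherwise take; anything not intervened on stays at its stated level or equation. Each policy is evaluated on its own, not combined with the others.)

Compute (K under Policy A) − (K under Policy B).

-256

Policy A (W := 174):
  P = 63
  W = 174
  K = 96 + 2·63 − 6·174 = -822
Policy B (P − 13):
  P = 63 − 13 = 50
  W = 127
  K = 96 + 2·50 − 6·127 = -566
K: -822 − (-566) = -256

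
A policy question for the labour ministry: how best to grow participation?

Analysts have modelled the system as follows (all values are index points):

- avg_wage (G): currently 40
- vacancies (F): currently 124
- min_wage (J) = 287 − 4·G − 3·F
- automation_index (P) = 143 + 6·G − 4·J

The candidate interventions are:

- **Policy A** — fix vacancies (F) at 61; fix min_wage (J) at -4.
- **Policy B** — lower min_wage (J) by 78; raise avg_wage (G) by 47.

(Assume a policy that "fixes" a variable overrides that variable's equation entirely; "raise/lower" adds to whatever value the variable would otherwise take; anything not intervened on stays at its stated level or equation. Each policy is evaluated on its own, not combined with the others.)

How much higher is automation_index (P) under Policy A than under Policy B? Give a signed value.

-2310

Policy A (F := 61, J := -4):
  G = 40
  F = 61
  J = -4
  P = 143 + 6·40 − 4·(-4) = 399
Policy B (J − 78, G + 47):
  G = 40 + 47 = 87
  F = 124
  J = 287 − 4·87 − 3·124 (−78 from intervention) = -511
  P = 143 + 6·87 − 4·(-511) = 2709
P: 399 − 2709 = -2310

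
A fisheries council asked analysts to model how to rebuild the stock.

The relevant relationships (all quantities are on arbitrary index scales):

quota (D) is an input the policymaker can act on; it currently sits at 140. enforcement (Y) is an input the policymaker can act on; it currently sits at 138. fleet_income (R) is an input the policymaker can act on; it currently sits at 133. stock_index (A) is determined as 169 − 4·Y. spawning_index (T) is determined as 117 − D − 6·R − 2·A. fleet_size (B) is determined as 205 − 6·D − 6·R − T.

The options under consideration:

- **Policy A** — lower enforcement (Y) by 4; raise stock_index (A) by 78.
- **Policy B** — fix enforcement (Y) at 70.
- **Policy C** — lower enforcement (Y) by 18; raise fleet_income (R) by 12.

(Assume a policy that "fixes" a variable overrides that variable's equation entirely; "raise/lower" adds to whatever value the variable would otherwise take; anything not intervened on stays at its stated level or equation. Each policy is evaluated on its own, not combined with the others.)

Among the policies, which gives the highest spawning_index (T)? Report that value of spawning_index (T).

Policy A (Y − 4, A + 78):
  D = 140
  Y = 138 − 4 = 134
  R = 133
  A = 169 − 4·134 (+78 from intervention) = -289
  T = 117 − 140 − 6·133 − 2·(-289) = -243
Policy B (Y := 70):
  D = 140
  Y = 70
  R = 133
  A = 169 − 4·70 = -111
  T = 117 − 140 − 6·133 − 2·(-111) = -599
Policy C (Y − 18, R + 12):
  D = 140
  Y = 138 − 18 = 120
  R = 133 + 12 = 145
  A = 169 − 4·120 = -311
  T = 117 − 140 − 6·145 − 2·(-311) = -271
Comparing — Policy A: T=-243, Policy B: T=-599, Policy C: T=-271. Highest is -243 (Policy A).

-243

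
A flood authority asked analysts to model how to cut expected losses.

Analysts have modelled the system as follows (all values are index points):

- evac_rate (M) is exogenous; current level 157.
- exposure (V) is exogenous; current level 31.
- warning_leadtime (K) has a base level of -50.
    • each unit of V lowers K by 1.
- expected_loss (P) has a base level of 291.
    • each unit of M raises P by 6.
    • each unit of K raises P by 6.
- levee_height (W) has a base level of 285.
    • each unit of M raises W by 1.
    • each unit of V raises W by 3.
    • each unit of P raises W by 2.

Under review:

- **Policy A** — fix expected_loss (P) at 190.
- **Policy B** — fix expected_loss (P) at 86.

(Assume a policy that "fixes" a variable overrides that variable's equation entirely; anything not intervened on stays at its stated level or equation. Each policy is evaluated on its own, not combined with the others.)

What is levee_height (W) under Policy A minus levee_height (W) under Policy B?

Policy A (P := 190):
  M = 157
  V = 31
  K = -50 − 31 = -81
  P = 190
  W = 285 + 157 + 3·31 + 2·190 = 915
Policy B (P := 86):
  M = 157
  V = 31
  K = -50 − 31 = -81
  P = 86
  W = 285 + 157 + 3·31 + 2·86 = 707
W: 915 − 707 = 208

208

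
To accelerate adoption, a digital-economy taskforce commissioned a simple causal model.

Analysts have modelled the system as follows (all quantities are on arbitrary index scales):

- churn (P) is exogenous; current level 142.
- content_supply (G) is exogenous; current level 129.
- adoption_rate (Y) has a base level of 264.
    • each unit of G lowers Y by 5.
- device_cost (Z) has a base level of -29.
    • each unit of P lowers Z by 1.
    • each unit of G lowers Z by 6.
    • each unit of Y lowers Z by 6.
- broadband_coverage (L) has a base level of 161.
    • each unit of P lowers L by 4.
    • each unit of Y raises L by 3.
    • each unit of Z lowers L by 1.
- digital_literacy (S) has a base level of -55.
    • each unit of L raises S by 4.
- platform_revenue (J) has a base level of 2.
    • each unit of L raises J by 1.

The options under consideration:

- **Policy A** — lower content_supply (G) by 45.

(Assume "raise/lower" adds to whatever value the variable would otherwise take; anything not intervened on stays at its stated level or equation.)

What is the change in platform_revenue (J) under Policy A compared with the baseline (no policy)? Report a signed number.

1755

Baseline:
  P = 142
  G = 129
  Y = 264 − 5·129 = -381
  Z = -29 − 142 − 6·129 − 6·(-381) = 1341
  L = 161 − 4·142 + 3·(-381) − 1341 = -2891
  J = 2 + (-2891) = -2889
Policy A (G − 45):
  P = 142
  G = 129 − 45 = 84
  Y = 264 − 5·84 = -156
  Z = -29 − 142 − 6·84 − 6·(-156) = 261
  L = 161 − 4·142 + 3·(-156) − 261 = -1136
  J = 2 + (-1136) = -1134
Change in J: -1134 − (-2889) = 1755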